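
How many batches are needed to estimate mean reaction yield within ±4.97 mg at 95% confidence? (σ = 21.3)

n = (z*σ/E)² = (1.96×21.3/4.97)² = 70.6 → n = 71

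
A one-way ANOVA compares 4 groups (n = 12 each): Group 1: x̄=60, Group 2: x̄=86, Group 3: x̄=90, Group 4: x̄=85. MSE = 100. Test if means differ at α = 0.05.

Grand mean = 80.25. SS_between = 6729.0, MS_between = 2243.0. F = 22.43, F_crit ≈ 2.816. Reject H₀.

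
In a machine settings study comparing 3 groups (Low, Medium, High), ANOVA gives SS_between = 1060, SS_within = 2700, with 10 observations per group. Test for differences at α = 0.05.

df_between = 2, df_within = 27. F = MS_between/MS_within = 530.0/100.0 = 5.3. F_crit ≈ 3.354. Reject H₀. At least one mean differs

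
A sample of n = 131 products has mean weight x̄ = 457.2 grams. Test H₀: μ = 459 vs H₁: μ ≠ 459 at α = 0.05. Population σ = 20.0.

z = (x̄ - μ₀)/(σ/√n) = (457.2 - 459)/(20.0/√131) = -1.03. Critical value: ±1.96. Since |-1.03| ≤ 1.96, Fail to reject H₀.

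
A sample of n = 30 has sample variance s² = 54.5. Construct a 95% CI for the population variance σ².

df = 29. χ²_{0.025} = 45.722, χ²_{0.975} = 16.047. CI for σ² = ((n-1)s²/χ²_{α/2}, (n-1)s²/χ²_{1-α/2}) = (29·54.5/45.722, 29·54.5/16.047) = (34.57, 98.49)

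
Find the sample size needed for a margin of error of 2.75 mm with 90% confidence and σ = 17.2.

n = (z*σ/E)² = (1.645×17.2/2.75)² = 105.9 → n = 106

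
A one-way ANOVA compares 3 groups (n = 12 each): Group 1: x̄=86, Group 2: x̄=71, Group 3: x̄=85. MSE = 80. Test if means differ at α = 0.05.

Grand mean = 80.67. SS_between = 1688.0, MS_between = 844.0. F = 10.55, F_crit ≈ 3.285. Reject H₀.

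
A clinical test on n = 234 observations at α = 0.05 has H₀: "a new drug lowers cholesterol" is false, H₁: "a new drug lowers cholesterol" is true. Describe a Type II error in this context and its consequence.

Type II error: failing to reject H₀ when it is false — concluding that a new drug lowers cholesterol is not supported when in fact it is. Consequence: shelving an effective drug — patients miss out on a treatment that would have helped.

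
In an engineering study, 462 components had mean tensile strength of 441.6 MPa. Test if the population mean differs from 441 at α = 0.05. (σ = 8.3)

z = (x̄ - μ₀)/(σ/√n) = (441.6 - 441)/(8.3/√462) = 1.554. Critical value: ±1.96. Since |1.554| ≤ 1.96, Fail to reject H₀.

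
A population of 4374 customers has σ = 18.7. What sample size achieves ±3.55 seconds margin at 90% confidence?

Without FPC: n₀ = (1.645×18.7/3.55)² = 75.086. With FPC: n = n₀N/(n₀+N-1) = 73.8 → n = 74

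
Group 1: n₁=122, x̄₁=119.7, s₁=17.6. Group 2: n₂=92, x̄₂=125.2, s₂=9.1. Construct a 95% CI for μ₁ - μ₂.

Difference = -5.5. SE = √(17.6²/122 + 9.1²/92) = 1.854. CI = (-9.13, -1.87)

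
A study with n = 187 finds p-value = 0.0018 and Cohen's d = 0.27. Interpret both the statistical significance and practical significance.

Statistically significant (p = 0.0018 < 0.05). Cohen's d = 0.27 indicates a small effect size. Both statistical and practical significance should be considered.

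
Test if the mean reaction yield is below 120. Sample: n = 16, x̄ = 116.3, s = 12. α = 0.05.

t = (116.3 - 120)/(12/√16) = -1.233, df = 15. Critical t = -1.753. Fail to reject H₀.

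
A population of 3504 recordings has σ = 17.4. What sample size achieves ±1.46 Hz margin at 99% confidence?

Without FPC: n₀ = (2.576×17.4/1.46)² = 942.507. With FPC: n = n₀N/(n₀+N-1) = 742.9 → n = 743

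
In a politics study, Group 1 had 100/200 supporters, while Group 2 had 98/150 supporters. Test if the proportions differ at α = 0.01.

p̂₁ = 0.5, p̂₂ = 0.653, pooled p̂ = 0.566. z = -2.864. Critical: ±2.576. Reject H₀.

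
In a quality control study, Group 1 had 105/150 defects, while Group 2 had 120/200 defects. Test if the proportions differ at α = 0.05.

p̂₁ = 0.7, p̂₂ = 0.6, pooled p̂ = 0.643. z = 1.932. Critical: ±1.96. Fail to reject H₀.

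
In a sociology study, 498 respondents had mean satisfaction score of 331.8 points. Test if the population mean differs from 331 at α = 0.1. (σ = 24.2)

z = (x̄ - μ₀)/(σ/√n) = (331.8 - 331)/(24.2/√498) = 0.738. Critical value: ±1.645. Since |0.738| ≤ 1.645, Fail to reject H₀.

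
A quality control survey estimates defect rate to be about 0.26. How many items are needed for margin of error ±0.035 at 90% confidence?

n = z²p(1-p)/E² = 1.645²×0.26×0.74/0.035² = 425.01 → n = 426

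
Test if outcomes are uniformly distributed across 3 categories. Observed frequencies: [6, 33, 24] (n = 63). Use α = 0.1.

Expected = 21 each. χ² = Σ(O-E)²/E = 18.0. df = 2, critical value = 4.605. Reject H₀.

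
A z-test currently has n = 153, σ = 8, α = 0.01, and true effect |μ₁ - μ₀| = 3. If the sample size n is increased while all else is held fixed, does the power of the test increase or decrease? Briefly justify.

Power increases: a larger n shrinks the standard error σ/√n, moving the sampling distribution under H₁ further from the critical value.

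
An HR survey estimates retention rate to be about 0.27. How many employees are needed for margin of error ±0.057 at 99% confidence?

n = z²p(1-p)/E² = 2.576²×0.27×0.73/0.057² = 402.6 → n = 403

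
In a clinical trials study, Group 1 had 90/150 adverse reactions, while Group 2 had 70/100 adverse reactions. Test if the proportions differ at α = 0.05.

p̂₁ = 0.6, p̂₂ = 0.7, pooled p̂ = 0.64. z = -1.614. Critical: ±1.96. Fail to reject H₀.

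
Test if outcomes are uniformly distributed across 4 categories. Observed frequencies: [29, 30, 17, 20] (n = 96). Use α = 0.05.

Expected = 24 each. χ² = Σ(O-E)²/E = 5.25. df = 3, critical value = 7.815. Fail to reject H₀.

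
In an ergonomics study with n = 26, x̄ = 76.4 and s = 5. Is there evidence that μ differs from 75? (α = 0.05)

t = (x̄ - μ₀)/(s/√n) = (76.4 - 75)/(5/√26) = 1.428. df = 25, critical t = ±2.06. Fail to reject H₀.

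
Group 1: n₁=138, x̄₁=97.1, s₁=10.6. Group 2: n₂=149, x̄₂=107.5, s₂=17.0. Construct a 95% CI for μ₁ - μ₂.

Difference = -10.4. SE = √(10.6²/138 + 17.0²/149) = 1.659. CI = (-13.65, -7.15)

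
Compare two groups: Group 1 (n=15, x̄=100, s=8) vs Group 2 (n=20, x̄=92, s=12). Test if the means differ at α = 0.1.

Pooled sp = 10.49. t = 2.233, df = 33. Critical t = ±1.692. Reject H₀.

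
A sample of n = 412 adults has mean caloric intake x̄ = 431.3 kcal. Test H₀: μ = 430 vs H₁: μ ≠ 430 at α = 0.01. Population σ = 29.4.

z = (x̄ - μ₀)/(σ/√n) = (431.3 - 430)/(29.4/√412) = 0.898. Critical value: ±2.576. Since |0.898| ≤ 2.576, Fail to reject H₀.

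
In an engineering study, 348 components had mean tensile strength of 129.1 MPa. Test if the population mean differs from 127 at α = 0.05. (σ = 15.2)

z = (x̄ - μ₀)/(σ/√n) = (129.1 - 127)/(15.2/√348) = 2.577. Critical value: ±1.96. Since |2.577| > 1.96, Reject H₀.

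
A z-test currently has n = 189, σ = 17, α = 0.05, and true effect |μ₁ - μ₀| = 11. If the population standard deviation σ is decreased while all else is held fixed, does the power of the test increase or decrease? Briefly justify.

Power increases: a smaller σ shrinks the standard error σ/√n, moving the sampling distribution under H₁ further from the critical value.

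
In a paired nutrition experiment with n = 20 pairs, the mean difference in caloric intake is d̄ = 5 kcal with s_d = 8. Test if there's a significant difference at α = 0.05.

t = d̄/(s_d/√n) = 5/(8/√20) = 2.795. df = 19, critical t = ±2.093. Reject H₀.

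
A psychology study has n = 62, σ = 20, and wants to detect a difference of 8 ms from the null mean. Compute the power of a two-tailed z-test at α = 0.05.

SE = σ/√n = 20/√62 = 2.54. Non-centrality λ = d/SE = 8/2.54 = 3.15. Power ≈ Φ(λ - z_{α/2}) = Φ(3.15 - 1.96) = Φ(1.19) = 0.883.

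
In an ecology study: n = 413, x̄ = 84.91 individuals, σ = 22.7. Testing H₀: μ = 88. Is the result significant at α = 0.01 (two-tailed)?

z = (84.91 - 88)/(22.7/√413) = -2.766. Since |z| > 2.576, significant at α = 0.01.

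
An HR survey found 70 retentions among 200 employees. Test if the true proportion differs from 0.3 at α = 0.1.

p̂ = 0.35, p₀ = 0.3. z = (p̂ - p₀)/√(p₀(1-p₀)/n) = 1.543. Critical: ±1.645. Fail to reject H₀.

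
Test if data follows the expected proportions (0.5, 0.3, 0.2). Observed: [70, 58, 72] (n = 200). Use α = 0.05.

Expected: [100.0, 60.0, 40.0]. χ² = 34.667. df = 2, critical = 5.991. Reject H₀.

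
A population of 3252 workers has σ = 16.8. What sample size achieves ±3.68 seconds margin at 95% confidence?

Without FPC: n₀ = (1.96×16.8/3.68)² = 80.064. With FPC: n = n₀N/(n₀+N-1) = 78.2 → n = 79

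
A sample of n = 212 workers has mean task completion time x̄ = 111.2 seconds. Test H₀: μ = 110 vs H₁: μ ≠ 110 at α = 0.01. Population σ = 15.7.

z = (x̄ - μ₀)/(σ/√n) = (111.2 - 110)/(15.7/√212) = 1.113. Critical value: ±2.576. Since |1.113| ≤ 2.576, Fail to reject H₀.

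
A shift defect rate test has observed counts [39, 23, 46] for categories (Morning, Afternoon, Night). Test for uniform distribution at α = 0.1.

Expected = 36 each. χ² = Σ(O-E)²/E = 7.722. df = 2, critical value = 4.605. Reject H₀.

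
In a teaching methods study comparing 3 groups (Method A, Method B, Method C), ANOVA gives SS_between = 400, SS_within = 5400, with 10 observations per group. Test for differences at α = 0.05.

df_between = 2, df_within = 27. F = MS_between/MS_within = 200.0/200.0 = 1.0. F_crit ≈ 3.354. Fail to reject H₀.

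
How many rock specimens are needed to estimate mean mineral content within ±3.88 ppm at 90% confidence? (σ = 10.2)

n = (z*σ/E)² = (1.645×10.2/3.88)² = 18.7 → n = 19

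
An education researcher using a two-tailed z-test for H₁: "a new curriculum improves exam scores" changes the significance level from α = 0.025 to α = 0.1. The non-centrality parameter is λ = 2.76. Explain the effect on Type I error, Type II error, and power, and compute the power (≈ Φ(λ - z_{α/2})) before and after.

Increasing α from 0.025 to 0.1:
• Type I error rate increases (α is the Type I rate by definition).
• Critical value moves from z_{α/2} = 2.241 to 1.645, so power = Φ(λ - z_{α/2}) goes from Φ(2.76 - 2.241) = 0.698 to Φ(2.76 - 1.645) = 0.868.
• Type II error rate β = 1 - power therefore decreases (0.302 → 0.132).
Appropriate when false negatives are costly — here, keeping the old curriculum when the new one would have helped students.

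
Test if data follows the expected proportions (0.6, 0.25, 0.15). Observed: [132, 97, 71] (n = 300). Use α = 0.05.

Expected: [180.0, 75.0, 45.0]. χ² = 34.276. df = 2, critical = 5.991. Reject H₀.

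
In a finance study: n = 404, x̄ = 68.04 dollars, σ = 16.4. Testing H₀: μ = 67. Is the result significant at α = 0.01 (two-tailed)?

z = (68.04 - 67)/(16.4/√404) = 1.275. Since |z| ≤ 2.576, not significant at α = 0.01.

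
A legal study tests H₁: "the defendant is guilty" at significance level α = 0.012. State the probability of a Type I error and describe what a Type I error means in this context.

P(Type I error) = α = 0.012. A Type I error is rejecting H₀ when H₀ is actually true (false positive) — here, concluding that the defendant is guilty when in fact this is not the case. Consequence: convicting an innocent person.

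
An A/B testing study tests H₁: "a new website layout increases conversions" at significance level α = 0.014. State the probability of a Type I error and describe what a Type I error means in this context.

P(Type I error) = α = 0.014. A Type I error is rejecting H₀ when H₀ is actually true (false positive) — here, concluding that a new website layout increases conversions when in fact this is not the case. Consequence: rolling out a layout that doesn't actually help — wasted engineering effort.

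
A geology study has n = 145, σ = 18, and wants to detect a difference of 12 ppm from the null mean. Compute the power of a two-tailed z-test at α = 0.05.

SE = σ/√n = 18/√145 = 1.495. Non-centrality λ = d/SE = 12/1.495 = 8.028. Power ≈ Φ(λ - z_{α/2}) = Φ(8.028 - 1.96) = Φ(6.068) = 1.0.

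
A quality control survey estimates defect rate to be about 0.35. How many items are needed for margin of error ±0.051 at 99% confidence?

n = z²p(1-p)/E² = 2.576²×0.35×0.65/0.051² = 580.4 → n = 581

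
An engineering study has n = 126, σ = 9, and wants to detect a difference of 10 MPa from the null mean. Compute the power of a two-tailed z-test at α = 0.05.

SE = σ/√n = 9/√126 = 0.802. Non-centrality λ = d/SE = 10/0.802 = 12.472. Power ≈ Φ(λ - z_{α/2}) = Φ(12.472 - 1.96) = Φ(10.512) = 1.0.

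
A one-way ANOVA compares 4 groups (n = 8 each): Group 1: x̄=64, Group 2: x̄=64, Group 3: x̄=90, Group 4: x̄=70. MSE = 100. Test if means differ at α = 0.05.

Grand mean = 72.0. SS_between = 3648.0, MS_between = 1216.0. F = 12.16, F_crit ≈ 2.947. Reject H₀.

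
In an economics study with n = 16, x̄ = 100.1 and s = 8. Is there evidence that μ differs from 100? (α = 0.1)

t = (x̄ - μ₀)/(s/√n) = (100.1 - 100)/(8/√16) = 0.05. df = 15, critical t = ±1.753. Fail to reject H₀.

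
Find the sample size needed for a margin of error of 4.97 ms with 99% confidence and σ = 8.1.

n = (z*σ/E)² = (2.576×8.1/4.97)² = 17.6 → n = 18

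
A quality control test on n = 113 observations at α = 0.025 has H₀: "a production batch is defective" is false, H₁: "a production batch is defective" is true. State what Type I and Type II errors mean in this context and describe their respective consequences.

Type I (false positive): concluding that a production batch is defective when it is not — scrapping a good batch — wasted material and cost for no reason. Type II (false negative): failing to conclude that a production batch is defective when it is — shipping a defective batch — faulty products reach customers. Which is costlier depends on domain priorities and is a judgement call rather than a statistical fact.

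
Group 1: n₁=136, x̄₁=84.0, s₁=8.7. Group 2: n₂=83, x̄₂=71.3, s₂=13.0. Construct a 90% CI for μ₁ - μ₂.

Difference = 12.7. SE = √(8.7²/136 + 13.0²/83) = 1.61. CI = (10.05, 15.35)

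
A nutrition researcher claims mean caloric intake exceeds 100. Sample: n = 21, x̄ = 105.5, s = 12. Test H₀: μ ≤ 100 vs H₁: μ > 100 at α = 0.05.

t = (105.5 - 100)/(12/√21) = 2.1, df = 20. Critical t = 1.725. Reject H₀.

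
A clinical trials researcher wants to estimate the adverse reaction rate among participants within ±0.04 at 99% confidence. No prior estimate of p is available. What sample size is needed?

Conservative approach: use p = 0.5 (maximizes p(1-p) = 0.25). n = z²(0.25)/E² = 2.576²×0.25/0.04² = 1036.8 → n = 1037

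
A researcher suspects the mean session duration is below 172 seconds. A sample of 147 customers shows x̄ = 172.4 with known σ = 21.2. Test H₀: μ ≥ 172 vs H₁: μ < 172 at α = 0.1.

z = 0.229. Critical value: -1.28. Fail to reject H₀.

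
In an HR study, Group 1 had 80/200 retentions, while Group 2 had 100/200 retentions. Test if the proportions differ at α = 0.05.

p̂₁ = 0.4, p̂₂ = 0.5, pooled p̂ = 0.45. z = -2.01. Critical: ±1.96. Reject H₀.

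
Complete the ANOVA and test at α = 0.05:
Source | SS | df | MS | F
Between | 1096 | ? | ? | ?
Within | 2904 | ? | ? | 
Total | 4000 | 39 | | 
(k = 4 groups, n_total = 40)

df_between = 3, df_within = 36. MS_between = 365.33, MS_within = 80.67. F = 4.529, F_crit ≈ 2.866. Reject H₀.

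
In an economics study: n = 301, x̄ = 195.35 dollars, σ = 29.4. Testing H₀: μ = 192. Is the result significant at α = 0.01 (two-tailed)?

z = (195.35 - 192)/(29.4/√301) = 1.977. Since |z| ≤ 2.576, not significant at α = 0.01.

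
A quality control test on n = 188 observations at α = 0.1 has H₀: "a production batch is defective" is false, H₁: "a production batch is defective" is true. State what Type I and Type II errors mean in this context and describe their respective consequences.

Type I (false positive): concluding that a production batch is defective when it is not — scrapping a good batch — wasted material and cost for no reason. Type II (false negative): failing to conclude that a production batch is defective when it is — shipping a defective batch — faulty products reach customers. Which is costlier depends on domain priorities and is a judgement call rather than a statistical fact.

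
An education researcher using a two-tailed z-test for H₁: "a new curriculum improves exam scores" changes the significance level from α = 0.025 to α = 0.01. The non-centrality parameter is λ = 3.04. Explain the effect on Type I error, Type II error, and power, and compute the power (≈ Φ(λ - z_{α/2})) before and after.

Decreasing α from 0.025 to 0.01:
• Type I error rate decreases (α is the Type I rate by definition).
• Critical value moves from z_{α/2} = 2.241 to 2.576, so power = Φ(λ - z_{α/2}) goes from Φ(3.04 - 2.241) = 0.788 to Φ(3.04 - 2.576) = 0.679.
• Type II error rate β = 1 - power therefore increases (0.212 → 0.321).
Appropriate when false positives are costly — here, adopting a curriculum that gives no real benefit — disruption for nothing.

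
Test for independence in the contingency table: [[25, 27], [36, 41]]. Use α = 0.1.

χ² = 0.022. df = 1, critical = 2.706. Fail to reject H₀. No evidence of dependence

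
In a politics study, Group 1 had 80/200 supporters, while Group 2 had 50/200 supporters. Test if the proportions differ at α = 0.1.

p̂₁ = 0.4, p̂₂ = 0.25, pooled p̂ = 0.325. z = 3.203. Critical: ±1.645. Reject H₀.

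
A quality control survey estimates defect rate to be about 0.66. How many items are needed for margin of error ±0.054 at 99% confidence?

n = z²p(1-p)/E² = 2.576²×0.66×0.34/0.054² = 510.7 → n = 511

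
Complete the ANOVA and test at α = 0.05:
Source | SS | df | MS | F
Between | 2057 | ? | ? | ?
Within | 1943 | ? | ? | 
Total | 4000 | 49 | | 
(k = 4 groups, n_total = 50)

df_between = 3, df_within = 46. MS_between = 685.67, MS_within = 42.24. F = 16.233, F_crit ≈ 2.807. Reject H₀.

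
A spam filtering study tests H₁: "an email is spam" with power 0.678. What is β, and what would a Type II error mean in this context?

β = 1 - power = 1 - 0.678 = 0.322. A Type II error is failing to reject H₀ when H₀ is false (false negative) — here, failing to conclude that an email is spam when in fact it is true. Consequence: a spam email lands in the inbox.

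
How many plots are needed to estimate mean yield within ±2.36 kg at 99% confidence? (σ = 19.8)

n = (z*σ/E)² = (2.576×19.8/2.36)² = 467.1 → n = 468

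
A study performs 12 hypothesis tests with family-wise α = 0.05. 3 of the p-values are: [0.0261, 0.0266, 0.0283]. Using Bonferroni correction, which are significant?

Bonferroni α = 0.05/12 = 0.00417. None of the given p-values are significant.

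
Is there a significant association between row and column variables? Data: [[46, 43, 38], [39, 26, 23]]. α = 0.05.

χ² = 1.426. df = 2, critical = 5.991. Fail to reject H₀. No evidence of dependence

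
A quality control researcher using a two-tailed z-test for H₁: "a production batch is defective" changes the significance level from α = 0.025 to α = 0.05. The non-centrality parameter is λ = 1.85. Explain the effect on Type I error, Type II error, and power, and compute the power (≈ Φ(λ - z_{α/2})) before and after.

Increasing α from 0.025 to 0.05:
• Type I error rate increases (α is the Type I rate by definition).
• Critical value moves from z_{α/2} = 2.241 to 1.96, so power = Φ(λ - z_{α/2}) goes from Φ(1.85 - 2.241) = 0.348 to Φ(1.85 - 1.96) = 0.456.
• Type II error rate β = 1 - power therefore decreases (0.652 → 0.544).
Appropriate when false negatives are costly — here, shipping a defective batch — faulty products reach customers.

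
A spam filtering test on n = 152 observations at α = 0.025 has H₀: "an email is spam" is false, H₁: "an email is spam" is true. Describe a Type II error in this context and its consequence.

Type II error: failing to reject H₀ when it is false — concluding that an email is spam is not supported when in fact it is. Consequence: a spam email lands in the inbox.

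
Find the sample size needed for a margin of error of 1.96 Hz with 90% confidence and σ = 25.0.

n = (z*σ/E)² = (1.645×25.0/1.96)² = 440.3 → n = 441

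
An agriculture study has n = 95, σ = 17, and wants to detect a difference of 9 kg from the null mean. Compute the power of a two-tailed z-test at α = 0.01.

SE = σ/√n = 17/√95 = 1.744. Non-centrality λ = d/SE = 9/1.744 = 5.16. Power ≈ Φ(λ - z_{α/2}) = Φ(5.16 - 2.576) = Φ(2.584) = 0.995.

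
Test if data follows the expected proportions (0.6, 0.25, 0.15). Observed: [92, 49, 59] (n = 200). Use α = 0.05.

Expected: [120.0, 50.0, 30.0]. χ² = 34.587. df = 2, critical = 5.991. Reject H₀.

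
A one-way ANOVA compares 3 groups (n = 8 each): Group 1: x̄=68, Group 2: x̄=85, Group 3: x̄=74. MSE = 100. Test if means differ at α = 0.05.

Grand mean = 75.67. SS_between = 1189.33, MS_between = 594.67. F = 5.947, F_crit ≈ 3.467. Reject H₀.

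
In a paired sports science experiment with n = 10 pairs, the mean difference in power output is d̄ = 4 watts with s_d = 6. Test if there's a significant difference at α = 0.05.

t = d̄/(s_d/√n) = 4/(6/√10) = 2.108. df = 9, critical t = ±2.262. Fail to reject H₀.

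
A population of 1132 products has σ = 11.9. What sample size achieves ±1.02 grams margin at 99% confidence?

Without FPC: n₀ = (2.576×11.9/1.02)² = 903.203. With FPC: n = n₀N/(n₀+N-1) = 502.6 → n = 503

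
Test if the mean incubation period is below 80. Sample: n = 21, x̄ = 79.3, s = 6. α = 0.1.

t = (79.3 - 80)/(6/√21) = -0.535, df = 20. Critical t = -1.325. Fail to reject H₀.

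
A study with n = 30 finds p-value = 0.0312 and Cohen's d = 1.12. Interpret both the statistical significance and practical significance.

Statistically significant (p = 0.0312 < 0.05). Cohen's d = 1.12 indicates a large effect size. Both statistical and practical significance should be considered.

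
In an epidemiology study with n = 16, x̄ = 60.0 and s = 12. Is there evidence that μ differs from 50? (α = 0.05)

t = (x̄ - μ₀)/(s/√n) = (60.0 - 50)/(12/√16) = 3.333. df = 15, critical t = ±2.131. Reject H₀.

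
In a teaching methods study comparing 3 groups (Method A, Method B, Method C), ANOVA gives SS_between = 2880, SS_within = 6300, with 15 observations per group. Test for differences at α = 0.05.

df_between = 2, df_within = 42. F = MS_between/MS_within = 1440.0/150.0 = 9.6. F_crit ≈ 3.22. Reject H₀. At least one mean differs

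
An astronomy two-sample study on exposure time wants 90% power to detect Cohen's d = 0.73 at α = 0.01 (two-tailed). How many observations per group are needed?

z_{α/2} = 2.576, z_β = Φ⁻¹(0.9) = 1.282. For medium effect (d = 0.73): n per group = 2(z_{α/2} + z_β)²/d² = 2(2.576 + 1.282)²/0.73² = 55.9 → 56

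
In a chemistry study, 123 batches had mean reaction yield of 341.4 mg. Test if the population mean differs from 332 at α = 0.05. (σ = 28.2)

z = (x̄ - μ₀)/(σ/√n) = (341.4 - 332)/(28.2/√123) = 3.697. Critical value: ±1.96. Since |3.697| > 1.96, Reject H₀.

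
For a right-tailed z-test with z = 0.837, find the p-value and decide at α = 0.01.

p = P(Z > 0.837) = 1 - Φ(0.837) ≈ 0.2013. Since p ≥ 0.01, fail to reject H₀ (not significant) at α = 0.01.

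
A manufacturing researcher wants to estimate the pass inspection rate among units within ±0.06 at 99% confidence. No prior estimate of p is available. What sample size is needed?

Conservative approach: use p = 0.5 (maximizes p(1-p) = 0.25). n = z²(0.25)/E² = 2.576²×0.25/0.06² = 460.8 → n = 461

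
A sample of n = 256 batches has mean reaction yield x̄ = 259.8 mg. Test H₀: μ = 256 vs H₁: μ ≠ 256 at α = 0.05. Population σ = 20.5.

z = (x̄ - μ₀)/(σ/√n) = (259.8 - 256)/(20.5/√256) = 2.966. Critical value: ±1.96. Since |2.966| > 1.96, Reject H₀.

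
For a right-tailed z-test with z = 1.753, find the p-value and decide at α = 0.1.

p = P(Z > 1.753) = 1 - Φ(1.753) ≈ 0.0398. Since p < 0.1, reject H₀ (significant) at α = 0.1.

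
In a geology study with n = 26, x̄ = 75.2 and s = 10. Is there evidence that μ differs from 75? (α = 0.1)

t = (x̄ - μ₀)/(s/√n) = (75.2 - 75)/(10/√26) = 0.102. df = 25, critical t = ±1.708. Fail to reject H₀.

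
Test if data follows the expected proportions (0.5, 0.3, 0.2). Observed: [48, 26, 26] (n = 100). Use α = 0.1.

Expected: [50.0, 30.0, 20.0]. χ² = 2.413. df = 2, critical = 4.605. Fail to reject H₀.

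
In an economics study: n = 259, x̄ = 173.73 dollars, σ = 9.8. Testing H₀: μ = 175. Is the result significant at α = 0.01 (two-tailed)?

z = (173.73 - 175)/(9.8/√259) = -2.086. Since |z| ≤ 2.576, not significant at α = 0.01.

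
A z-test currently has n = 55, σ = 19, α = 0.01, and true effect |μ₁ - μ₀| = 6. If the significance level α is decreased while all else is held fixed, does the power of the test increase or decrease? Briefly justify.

Power decreases: a smaller α raises the critical value, so less of the H₁ sampling distribution falls in the rejection region.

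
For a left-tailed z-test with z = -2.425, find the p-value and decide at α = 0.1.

p = P(Z < -2.425) = Φ(-2.425) ≈ 0.0077. Since p < 0.1, reject H₀ (significant) at α = 0.1.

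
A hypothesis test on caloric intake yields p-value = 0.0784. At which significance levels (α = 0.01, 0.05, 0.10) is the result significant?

p = 0.0784. Significant at: α = 0.1.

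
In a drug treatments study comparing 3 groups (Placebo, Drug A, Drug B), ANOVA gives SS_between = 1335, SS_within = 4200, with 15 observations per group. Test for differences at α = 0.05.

df_between = 2, df_within = 42. F = MS_between/MS_within = 667.5/100.0 = 6.675. F_crit ≈ 3.22. Reject H₀. At least one mean differs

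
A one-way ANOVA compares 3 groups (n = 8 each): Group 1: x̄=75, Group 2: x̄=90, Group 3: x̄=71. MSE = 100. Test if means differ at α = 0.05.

Grand mean = 78.67. SS_between = 1605.33, MS_between = 802.67. F = 8.027, F_crit ≈ 3.467. Reject H₀.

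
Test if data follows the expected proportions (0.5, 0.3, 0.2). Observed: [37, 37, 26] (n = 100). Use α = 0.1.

Expected: [50.0, 30.0, 20.0]. χ² = 6.813. df = 2, critical = 4.605. Reject H₀.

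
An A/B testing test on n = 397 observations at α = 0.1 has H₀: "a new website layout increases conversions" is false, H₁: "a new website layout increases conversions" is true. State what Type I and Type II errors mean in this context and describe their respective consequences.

Type I (false positive): concluding that a new website layout increases conversions when it is not — rolling out a layout that doesn't actually help — wasted engineering effort. Type II (false negative): failing to conclude that a new website layout increases conversions when it is — discarding a layout that would have improved conversions — lost revenue. Which is costlier depends on domain priorities and is a judgement call rather than a statistical fact.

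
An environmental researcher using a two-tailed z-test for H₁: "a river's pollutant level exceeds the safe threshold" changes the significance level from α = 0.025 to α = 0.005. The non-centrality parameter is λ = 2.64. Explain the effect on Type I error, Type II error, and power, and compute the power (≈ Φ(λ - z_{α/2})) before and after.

Decreasing α from 0.025 to 0.005:
• Type I error rate decreases (α is the Type I rate by definition).
• Critical value moves from z_{α/2} = 2.241 to 2.807, so power = Φ(λ - z_{α/2}) goes from Φ(2.64 - 2.241) = 0.655 to Φ(2.64 - 2.807) = 0.434.
• Type II error rate β = 1 - power therefore increases (0.345 → 0.566).
Appropriate when false positives are costly — here, shutting down a compliant factory unnecessarily.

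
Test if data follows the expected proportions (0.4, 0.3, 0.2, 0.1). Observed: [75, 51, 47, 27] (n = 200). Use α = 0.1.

Expected: [80.0, 60.0, 40.0, 20.0]. χ² = 5.338. df = 3, critical = 6.251. Fail to reject H₀.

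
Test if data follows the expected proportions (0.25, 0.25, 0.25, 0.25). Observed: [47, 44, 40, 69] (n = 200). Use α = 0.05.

Expected: [50.0, 50.0, 50.0, 50.0]. χ² = 10.12. df = 3, critical = 7.815. Reject H₀.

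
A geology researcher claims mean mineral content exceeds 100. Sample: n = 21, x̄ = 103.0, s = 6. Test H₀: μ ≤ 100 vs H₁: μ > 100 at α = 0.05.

t = (103.0 - 100)/(6/√21) = 2.291, df = 20. Critical t = 1.725. Reject H₀.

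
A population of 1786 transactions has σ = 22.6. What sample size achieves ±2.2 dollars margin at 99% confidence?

Without FPC: n₀ = (2.576×22.6/2.2)² = 700.266. With FPC: n = n₀N/(n₀+N-1) = 503.2 → n = 504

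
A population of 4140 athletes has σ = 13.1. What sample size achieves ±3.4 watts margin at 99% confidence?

Without FPC: n₀ = (2.576×13.1/3.4)² = 98.509. With FPC: n = n₀N/(n₀+N-1) = 96.2 → n = 97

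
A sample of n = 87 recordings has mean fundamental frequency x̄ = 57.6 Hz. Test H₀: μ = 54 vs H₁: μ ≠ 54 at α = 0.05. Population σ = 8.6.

z = (x̄ - μ₀)/(σ/√n) = (57.6 - 54)/(8.6/√87) = 3.904. Critical value: ±1.96. Since |3.904| > 1.96, Reject H₀.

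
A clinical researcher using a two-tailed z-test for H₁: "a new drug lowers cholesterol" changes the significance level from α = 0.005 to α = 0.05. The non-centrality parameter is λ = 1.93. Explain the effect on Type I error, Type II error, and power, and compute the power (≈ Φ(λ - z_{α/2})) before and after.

Increasing α from 0.005 to 0.05:
• Type I error rate increases (α is the Type I rate by definition).
• Critical value moves from z_{α/2} = 2.807 to 1.96, so power = Φ(λ - z_{α/2}) goes from Φ(1.93 - 2.807) = 0.19 to Φ(1.93 - 1.96) = 0.488.
• Type II error rate β = 1 - power therefore decreases (0.81 → 0.512).
Appropriate when false negatives are costly — here, shelving an effective drug — patients miss out on a treatment that would have helped.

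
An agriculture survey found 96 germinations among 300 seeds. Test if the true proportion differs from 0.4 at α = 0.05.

p̂ = 0.32, p₀ = 0.4. z = (p̂ - p₀)/√(p₀(1-p₀)/n) = -2.828. Critical: ±1.96. Reject H₀.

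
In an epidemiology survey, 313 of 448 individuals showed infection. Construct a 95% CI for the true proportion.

p̂ = 0.699. CI = p̂ ± z*√(p̂(1-p̂)/n) = (0.656, 0.741)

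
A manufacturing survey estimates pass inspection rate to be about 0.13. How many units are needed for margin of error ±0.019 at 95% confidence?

n = z²p(1-p)/E² = 1.96²×0.13×0.87/0.019² = 1203.6 → n = 1204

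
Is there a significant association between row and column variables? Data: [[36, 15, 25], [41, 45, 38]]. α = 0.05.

χ² = 6.884. df = 2, critical = 5.991. Reject H₀. Variables are dependent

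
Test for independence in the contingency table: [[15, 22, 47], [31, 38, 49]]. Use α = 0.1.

χ² = 4.272. df = 2, critical = 4.605. Fail to reject H₀. No evidence of dependence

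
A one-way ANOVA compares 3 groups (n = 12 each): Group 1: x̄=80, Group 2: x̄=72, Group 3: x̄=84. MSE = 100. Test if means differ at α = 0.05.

Grand mean = 78.67. SS_between = 896.0, MS_between = 448.0. F = 4.48, F_crit ≈ 3.285. Reject H₀.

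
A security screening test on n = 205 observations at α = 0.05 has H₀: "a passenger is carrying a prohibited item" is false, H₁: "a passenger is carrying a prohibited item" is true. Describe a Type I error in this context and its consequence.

Type I error: rejecting H₀ when it is true — concluding that a passenger is carrying a prohibited item when in fact it is not. Consequence: detaining an innocent passenger — delay and inconvenience.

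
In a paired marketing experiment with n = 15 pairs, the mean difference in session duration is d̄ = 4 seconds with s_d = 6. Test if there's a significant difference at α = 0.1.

t = d̄/(s_d/√n) = 4/(6/√15) = 2.582. df = 14, critical t = ±1.761. Reject H₀.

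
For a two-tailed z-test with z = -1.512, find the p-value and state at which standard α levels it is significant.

p = 2·P(Z > |-1.512|) = 2·(1 - Φ(1.512)) ≈ 0.1305. Not significant at any standard level.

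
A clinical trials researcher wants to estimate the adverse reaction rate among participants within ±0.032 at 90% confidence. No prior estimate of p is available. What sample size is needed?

Conservative approach: use p = 0.5 (maximizes p(1-p) = 0.25). n = z²(0.25)/E² = 1.645²×0.25/0.032² = 660.7 → n = 661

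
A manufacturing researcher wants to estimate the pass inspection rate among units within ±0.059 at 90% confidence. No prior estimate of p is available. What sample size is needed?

Conservative approach: use p = 0.5 (maximizes p(1-p) = 0.25). n = z²(0.25)/E² = 1.645²×0.25/0.059² = 194.3 → n = 195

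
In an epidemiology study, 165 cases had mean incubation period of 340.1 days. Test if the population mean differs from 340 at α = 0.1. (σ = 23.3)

z = (x̄ - μ₀)/(σ/√n) = (340.1 - 340)/(23.3/√165) = 0.055. Critical value: ±1.645. Since |0.055| ≤ 1.645, Fail to reject H₀.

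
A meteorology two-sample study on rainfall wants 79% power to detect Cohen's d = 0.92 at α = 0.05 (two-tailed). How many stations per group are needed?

z_{α/2} = 1.96, z_β = Φ⁻¹(0.79) = 0.806. For large effect (d = 0.92): n per group = 2(z_{α/2} + z_β)²/d² = 2(1.96 + 0.806)²/0.92² = 18.1 → 19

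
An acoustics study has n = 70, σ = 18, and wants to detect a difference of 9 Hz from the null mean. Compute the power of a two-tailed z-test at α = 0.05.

SE = σ/√n = 18/√70 = 2.151. Non-centrality λ = d/SE = 9/2.151 = 4.183. Power ≈ Φ(λ - z_{α/2}) = Φ(4.183 - 1.96) = Φ(2.223) = 0.987.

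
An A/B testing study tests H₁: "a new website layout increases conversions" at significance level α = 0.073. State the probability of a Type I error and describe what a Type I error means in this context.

P(Type I error) = α = 0.073. A Type I error is rejecting H₀ when H₀ is actually true (false positive) — here, concluding that a new website layout increases conversions when in fact this is not the case. Consequence: rolling out a layout that doesn't actually help — wasted engineering effort.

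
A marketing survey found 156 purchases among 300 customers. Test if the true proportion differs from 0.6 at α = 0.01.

p̂ = 0.52, p₀ = 0.6. z = (p̂ - p₀)/√(p₀(1-p₀)/n) = -2.828. Critical: ±2.576. Reject H₀.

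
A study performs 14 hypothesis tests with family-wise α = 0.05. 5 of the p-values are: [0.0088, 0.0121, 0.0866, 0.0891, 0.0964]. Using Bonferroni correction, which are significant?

Bonferroni α = 0.05/14 = 0.00357. None of the given p-values are significant.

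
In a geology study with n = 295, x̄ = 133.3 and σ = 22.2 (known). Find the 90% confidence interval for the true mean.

CI = x̄ ± z*(σ/√n) = 133.3 ± 1.645(22.2/√295) = 133.3 ± 2.13 = (131.17, 135.43)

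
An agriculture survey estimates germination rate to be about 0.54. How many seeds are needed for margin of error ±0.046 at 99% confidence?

n = z²p(1-p)/E² = 2.576²×0.54×0.46/0.046² = 779.0 → n = 779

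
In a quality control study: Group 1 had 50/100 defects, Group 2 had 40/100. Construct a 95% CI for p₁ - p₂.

p̂₁ = 0.5, p̂₂ = 0.4. Difference = 0.1. CI = (-0.037, 0.237)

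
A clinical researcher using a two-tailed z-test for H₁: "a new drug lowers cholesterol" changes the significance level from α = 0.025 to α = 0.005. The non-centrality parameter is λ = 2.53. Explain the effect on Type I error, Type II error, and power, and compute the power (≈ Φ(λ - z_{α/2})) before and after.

Decreasing α from 0.025 to 0.005:
• Type I error rate decreases (α is the Type I rate by definition).
• Critical value moves from z_{α/2} = 2.241 to 2.807, so power = Φ(λ - z_{α/2}) goes from Φ(2.53 - 2.241) = 0.614 to Φ(2.53 - 2.807) = 0.391.
• Type II error rate β = 1 - power therefore increases (0.386 → 0.609).
Appropriate when false positives are costly — here, approving an ineffective drug — patients take a useless medication and may skip effective alternatives.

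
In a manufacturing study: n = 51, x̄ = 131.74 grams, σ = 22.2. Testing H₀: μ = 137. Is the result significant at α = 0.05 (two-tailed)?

z = (131.74 - 137)/(22.2/√51) = -1.692. Since |z| ≤ 1.96, not significant at α = 0.05.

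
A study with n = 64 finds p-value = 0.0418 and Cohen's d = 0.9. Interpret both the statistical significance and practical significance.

Statistically significant (p = 0.0418 < 0.05). Cohen's d = 0.9 indicates a large effect size. Both statistical and practical significance should be considered.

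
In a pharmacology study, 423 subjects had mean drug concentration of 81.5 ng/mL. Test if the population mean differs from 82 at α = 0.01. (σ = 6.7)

z = (x̄ - μ₀)/(σ/√n) = (81.5 - 82)/(6.7/√423) = -1.535. Critical value: ±2.576. Since |-1.535| ≤ 2.576, Fail to reject H₀.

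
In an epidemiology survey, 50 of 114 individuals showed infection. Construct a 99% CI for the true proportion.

p̂ = 0.439. CI = p̂ ± z*√(p̂(1-p̂)/n) = (0.319, 0.558)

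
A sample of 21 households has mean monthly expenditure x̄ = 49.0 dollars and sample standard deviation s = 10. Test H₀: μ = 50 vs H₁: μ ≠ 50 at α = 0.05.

t = (x̄ - μ₀)/(s/√n) = (49.0 - 50)/(10/√21) = -0.458. df = 20, critical t = ±2.086. Fail to reject H₀.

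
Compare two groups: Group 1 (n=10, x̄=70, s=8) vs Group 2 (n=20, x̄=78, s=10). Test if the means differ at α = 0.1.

Pooled sp = 9.4. t = -2.197, df = 28. Critical t = ±1.701. Reject H₀.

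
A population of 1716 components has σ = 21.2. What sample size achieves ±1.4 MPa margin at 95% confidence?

Without FPC: n₀ = (1.96×21.2/1.4)² = 880.902. With FPC: n = n₀N/(n₀+N-1) = 582.3 → n = 583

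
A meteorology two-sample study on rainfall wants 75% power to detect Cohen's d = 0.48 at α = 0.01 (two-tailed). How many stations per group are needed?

z_{α/2} = 2.576, z_β = Φ⁻¹(0.75) = 0.674. For small effect (d = 0.48): n per group = 2(z_{α/2} + z_β)²/d² = 2(2.576 + 0.674)²/0.48² = 91.7 → 92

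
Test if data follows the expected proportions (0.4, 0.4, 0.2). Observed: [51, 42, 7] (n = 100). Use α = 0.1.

Expected: [40.0, 40.0, 20.0]. χ² = 11.575. df = 2, critical = 4.605. Reject H₀.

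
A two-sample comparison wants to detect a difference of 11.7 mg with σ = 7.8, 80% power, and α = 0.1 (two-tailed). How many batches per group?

n per group = 2(z_α/2 + z_β)²σ²/d² = 2×(1.645 + 0.84)²×7.8²/11.7² = 5.5 → n = 6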